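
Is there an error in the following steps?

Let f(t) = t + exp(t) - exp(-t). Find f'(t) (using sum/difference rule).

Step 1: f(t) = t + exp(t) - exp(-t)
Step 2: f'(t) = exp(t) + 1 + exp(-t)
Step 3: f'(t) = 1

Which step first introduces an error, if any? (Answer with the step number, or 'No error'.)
Step 3

Step 3 is incorrect due to a dropped term.
The step shows: 1
The correct value should be: 2*cosh(t) + 1

Explanation: A term was dropped: the term 2*cosh(t) was incorrectly omitted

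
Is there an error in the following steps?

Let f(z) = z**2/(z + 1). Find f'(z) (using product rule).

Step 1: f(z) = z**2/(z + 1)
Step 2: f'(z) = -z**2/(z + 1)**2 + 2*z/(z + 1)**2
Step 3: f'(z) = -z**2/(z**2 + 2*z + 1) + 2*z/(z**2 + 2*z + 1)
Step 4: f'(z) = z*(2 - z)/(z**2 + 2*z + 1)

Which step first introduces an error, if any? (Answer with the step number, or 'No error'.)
Step 2

Step 2 is incorrect due to a wrong exponent.
The step shows: -z**2/(z + 1)**2 + 2*z/(z + 1)**2
The correct value should be: -z**2/(z + 1)**2 + 2*z/(z + 1)

Explanation: The exponent -1 on z + 1 was incorrectly written as -2: the term 2*z/(z + 1) was incorrectly written as 2*z/(z + 1)**2
The later steps are derived from this incorrect expression, so the error originates in Step 2.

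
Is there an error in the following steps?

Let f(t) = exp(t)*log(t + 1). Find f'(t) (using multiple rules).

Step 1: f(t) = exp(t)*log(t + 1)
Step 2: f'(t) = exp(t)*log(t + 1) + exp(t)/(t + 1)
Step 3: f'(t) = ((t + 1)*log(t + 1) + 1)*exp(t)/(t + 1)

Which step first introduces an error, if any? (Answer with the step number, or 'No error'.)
No error

All steps in this derivation are correct.
The final answer f'(t) = ((t + 1)*log(t + 1) + 1)*exp(t)/(t + 1) is valid.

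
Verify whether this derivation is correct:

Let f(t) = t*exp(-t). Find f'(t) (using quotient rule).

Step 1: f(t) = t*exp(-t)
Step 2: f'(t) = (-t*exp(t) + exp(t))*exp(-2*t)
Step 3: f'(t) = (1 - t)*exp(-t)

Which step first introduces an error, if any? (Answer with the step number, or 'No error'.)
No error

All steps in this derivation are correct.
The final answer f'(t) = (1 - t)*exp(-t) is valid.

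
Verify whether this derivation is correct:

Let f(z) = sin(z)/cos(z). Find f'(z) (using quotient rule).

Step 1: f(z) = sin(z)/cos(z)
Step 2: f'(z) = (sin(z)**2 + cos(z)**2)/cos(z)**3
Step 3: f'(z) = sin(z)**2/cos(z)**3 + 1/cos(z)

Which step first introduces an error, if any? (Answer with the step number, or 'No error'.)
Step 2

Step 2 is incorrect due to a wrong exponent.
The step shows: (sin(z)**2 + cos(z)**2)/cos(z)**3
The correct value should be: (sin(z)**2 + cos(z)**2)/cos(z)**2

Explanation: The exponent -2 on cos(z) was incorrectly written as -3: the term (sin(z)**2 + cos(z)**2)/cos(z)**2 was incorrectly written as (sin(z)**2 + cos(z)**2)/cos(z)**3
The later steps are derived from this incorrect expression, so the error originates in Step 2.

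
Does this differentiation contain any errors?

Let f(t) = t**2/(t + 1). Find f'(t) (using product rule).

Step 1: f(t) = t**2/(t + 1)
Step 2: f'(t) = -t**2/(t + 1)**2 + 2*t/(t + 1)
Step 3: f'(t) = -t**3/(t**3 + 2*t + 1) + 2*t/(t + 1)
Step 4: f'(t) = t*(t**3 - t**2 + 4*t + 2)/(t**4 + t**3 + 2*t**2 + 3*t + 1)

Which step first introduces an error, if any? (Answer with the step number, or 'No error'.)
Step 3

Step 3 is incorrect due to a wrong exponent.
The step shows: -t**3/(t**3 + 2*t + 1) + 2*t/(t + 1)
The correct value should be: -t**2/(t**2 + 2*t + 1) + 2*t/(t + 1)

Explanation: The exponent 2 on t was incorrectly written as 3: the term -t**2/(t**2 + 2*t + 1) was incorrectly written as -t**3/(t**3 + 2*t + 1)
The later steps are derived from this incorrect expression, so the error originates in Step 3.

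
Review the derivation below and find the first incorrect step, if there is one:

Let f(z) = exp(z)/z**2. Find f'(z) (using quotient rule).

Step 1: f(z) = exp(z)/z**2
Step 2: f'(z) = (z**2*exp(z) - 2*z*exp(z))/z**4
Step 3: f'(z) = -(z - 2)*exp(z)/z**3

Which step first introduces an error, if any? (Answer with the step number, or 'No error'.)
Step 3

Step 3 is incorrect due to a sign flip.
The step shows: -(z - 2)*exp(z)/z**3
The correct value should be: (z - 2)*exp(z)/z**3

Explanation: The sign of the whole expression was flipped: the term (z - 2)*exp(z)/z**3 was incorrectly written as -(z - 2)*exp(z)/z**3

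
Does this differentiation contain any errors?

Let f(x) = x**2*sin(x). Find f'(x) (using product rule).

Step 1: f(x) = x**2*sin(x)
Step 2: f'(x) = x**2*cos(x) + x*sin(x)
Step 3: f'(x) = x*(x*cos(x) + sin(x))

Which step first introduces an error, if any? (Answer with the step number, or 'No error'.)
Step 2

Step 2 is incorrect due to a wrong coefficient.
The step shows: x**2*cos(x) + x*sin(x)
The correct value should be: x**2*cos(x) + 2*x*sin(x)

Explanation: The coefficient 2 was incorrectly written as 1: the term 2*x*sin(x) was incorrectly written as x*sin(x)
The later steps are derived from this incorrect expression, so the error originates in Step 2.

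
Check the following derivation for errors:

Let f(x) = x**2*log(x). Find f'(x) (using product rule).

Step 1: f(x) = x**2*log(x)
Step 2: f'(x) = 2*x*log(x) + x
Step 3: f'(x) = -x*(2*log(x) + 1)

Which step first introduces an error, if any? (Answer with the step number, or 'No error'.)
Step 3

Step 3 is incorrect due to a sign flip.
The step shows: -x*(2*log(x) + 1)
The correct value should be: x*(2*log(x) + 1)

Explanation: The sign of the whole expression was flipped: the term x*(2*log(x) + 1) was incorrectly written as -x*(2*log(x) + 1)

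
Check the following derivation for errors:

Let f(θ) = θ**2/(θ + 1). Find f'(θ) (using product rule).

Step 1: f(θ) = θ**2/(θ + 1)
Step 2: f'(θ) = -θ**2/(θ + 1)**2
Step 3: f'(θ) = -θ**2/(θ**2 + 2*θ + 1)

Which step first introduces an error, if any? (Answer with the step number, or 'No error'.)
Step 2

Step 2 is incorrect due to a dropped term.
The step shows: -θ**2/(θ + 1)**2
The correct value should be: -θ**2/(θ + 1)**2 + 2*θ/(θ + 1)

Explanation: A term was dropped: the term 2*θ/(θ + 1) was incorrectly omitted
The later steps are derived from this incorrect expression, so the error originates in Step 2.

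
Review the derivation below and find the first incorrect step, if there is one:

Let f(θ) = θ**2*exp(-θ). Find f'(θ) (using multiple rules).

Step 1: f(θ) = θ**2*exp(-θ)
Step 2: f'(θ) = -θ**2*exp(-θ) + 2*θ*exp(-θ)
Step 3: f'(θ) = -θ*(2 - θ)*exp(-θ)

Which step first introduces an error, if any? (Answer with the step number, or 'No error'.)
Step 3

Step 3 is incorrect due to a sign flip.
The step shows: -θ*(2 - θ)*exp(-θ)
The correct value should be: θ*(2 - θ)*exp(-θ)

Explanation: The sign of the whole expression was flipped: the term θ*(2 - θ)*exp(-θ) was incorrectly written as -θ*(2 - θ)*exp(-θ)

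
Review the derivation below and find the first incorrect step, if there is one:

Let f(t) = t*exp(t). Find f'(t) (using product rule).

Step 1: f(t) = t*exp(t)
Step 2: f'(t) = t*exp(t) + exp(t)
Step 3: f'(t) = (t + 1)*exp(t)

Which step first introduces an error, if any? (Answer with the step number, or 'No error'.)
No error

All steps in this derivation are correct.
The final answer f'(t) = (t + 1)*exp(t) is valid.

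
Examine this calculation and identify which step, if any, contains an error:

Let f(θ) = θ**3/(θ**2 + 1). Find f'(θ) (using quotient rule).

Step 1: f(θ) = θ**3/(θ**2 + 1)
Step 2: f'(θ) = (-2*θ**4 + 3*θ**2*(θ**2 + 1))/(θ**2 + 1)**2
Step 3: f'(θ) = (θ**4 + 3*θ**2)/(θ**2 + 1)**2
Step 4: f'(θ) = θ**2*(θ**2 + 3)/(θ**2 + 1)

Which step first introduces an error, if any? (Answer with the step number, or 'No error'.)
Step 4

Step 4 is incorrect due to a wrong exponent.
The step shows: θ**2*(θ**2 + 3)/(θ**2 + 1)
The correct value should be: θ**2*(θ**2 + 3)/(θ**2 + 1)**2

Explanation: The exponent -2 on θ**2 + 1 was incorrectly written as -1: the term θ**2*(θ**2 + 3)/(θ**2 + 1)**2 was incorrectly written as θ**2*(θ**2 + 3)/(θ**2 + 1)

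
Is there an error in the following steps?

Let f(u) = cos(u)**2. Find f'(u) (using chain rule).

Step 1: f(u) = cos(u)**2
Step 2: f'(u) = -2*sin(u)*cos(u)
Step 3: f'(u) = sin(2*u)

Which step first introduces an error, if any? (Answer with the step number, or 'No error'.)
Step 3

Step 3 is incorrect due to a sign flip.
The step shows: sin(2*u)
The correct value should be: -sin(2*u)

Explanation: The sign of the whole expression was flipped: the term -sin(2*u) was incorrectly written as sin(2*u)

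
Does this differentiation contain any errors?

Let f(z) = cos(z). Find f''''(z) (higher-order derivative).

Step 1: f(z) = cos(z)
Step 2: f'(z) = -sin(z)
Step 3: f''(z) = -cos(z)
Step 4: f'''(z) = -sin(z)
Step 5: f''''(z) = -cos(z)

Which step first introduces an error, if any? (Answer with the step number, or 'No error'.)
Step 4

Step 4 is incorrect due to a sign flip.
The step shows: -sin(z)
The correct value should be: sin(z)

Explanation: The sign of the whole expression was flipped: the term sin(z) was incorrectly written as -sin(z)
The later steps are derived from this incorrect expression, so the error originates in Step 4.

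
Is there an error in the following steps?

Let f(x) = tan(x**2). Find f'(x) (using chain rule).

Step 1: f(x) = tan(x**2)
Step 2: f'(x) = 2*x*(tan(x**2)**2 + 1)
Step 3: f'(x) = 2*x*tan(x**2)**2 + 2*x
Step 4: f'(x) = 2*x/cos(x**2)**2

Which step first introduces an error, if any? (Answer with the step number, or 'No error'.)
No error

All steps in this derivation are correct.
The final answer f'(x) = 2*x/cos(x**2)**2 is valid.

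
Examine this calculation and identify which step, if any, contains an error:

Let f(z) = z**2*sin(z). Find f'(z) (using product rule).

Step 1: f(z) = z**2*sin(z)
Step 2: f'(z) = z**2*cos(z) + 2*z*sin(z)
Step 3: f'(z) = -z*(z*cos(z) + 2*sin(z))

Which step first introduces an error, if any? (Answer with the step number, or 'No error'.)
Step 3

Step 3 is incorrect due to a sign flip.
The step shows: -z*(z*cos(z) + 2*sin(z))
The correct value should be: z*(z*cos(z) + 2*sin(z))

Explanation: The sign of the whole expression was flipped: the term z*(z*cos(z) + 2*sin(z)) was incorrectly written as -z*(z*cos(z) + 2*sin(z))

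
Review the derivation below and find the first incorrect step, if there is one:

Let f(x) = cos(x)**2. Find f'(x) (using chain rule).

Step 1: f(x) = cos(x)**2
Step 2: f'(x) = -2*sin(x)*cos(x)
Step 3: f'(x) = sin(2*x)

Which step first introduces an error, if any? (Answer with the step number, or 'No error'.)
Step 3

Step 3 is incorrect due to a sign flip.
The step shows: sin(2*x)
The correct value should be: -sin(2*x)

Explanation: The sign of the whole expression was flipped: the term -sin(2*x) was incorrectly written as sin(2*x)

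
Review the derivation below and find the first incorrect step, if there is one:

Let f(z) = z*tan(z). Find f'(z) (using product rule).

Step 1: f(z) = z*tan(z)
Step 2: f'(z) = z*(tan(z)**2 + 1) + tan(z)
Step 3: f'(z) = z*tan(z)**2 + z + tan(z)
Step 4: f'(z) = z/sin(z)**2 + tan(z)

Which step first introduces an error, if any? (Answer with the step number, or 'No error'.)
Step 4

Step 4 is incorrect due to a wrong trig function.
The step shows: z/sin(z)**2 + tan(z)
The correct value should be: z/cos(z)**2 + tan(z)

Explanation: cos(z) was incorrectly written as sin(z): the term z/cos(z)**2 was incorrectly written as z/sin(z)**2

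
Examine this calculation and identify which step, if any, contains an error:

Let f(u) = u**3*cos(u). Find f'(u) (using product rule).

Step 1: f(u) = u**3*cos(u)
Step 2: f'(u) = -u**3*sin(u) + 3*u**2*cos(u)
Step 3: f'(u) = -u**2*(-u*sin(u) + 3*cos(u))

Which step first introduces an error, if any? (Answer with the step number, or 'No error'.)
Step 3

Step 3 is incorrect due to a sign flip.
The step shows: -u**2*(-u*sin(u) + 3*cos(u))
The correct value should be: u**2*(-u*sin(u) + 3*cos(u))

Explanation: The sign of the whole expression was flipped: the term u**2*(-u*sin(u) + 3*cos(u)) was incorrectly written as -u**2*(-u*sin(u) + 3*cos(u))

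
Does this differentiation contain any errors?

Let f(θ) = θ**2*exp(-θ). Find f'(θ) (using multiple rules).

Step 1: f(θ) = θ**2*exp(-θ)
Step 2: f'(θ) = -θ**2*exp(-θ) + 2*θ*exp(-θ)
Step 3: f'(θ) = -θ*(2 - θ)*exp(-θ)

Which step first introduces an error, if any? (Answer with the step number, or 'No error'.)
Step 3

Step 3 is incorrect due to a sign flip.
The step shows: -θ*(2 - θ)*exp(-θ)
The correct value should be: θ*(2 - θ)*exp(-θ)

Explanation: The sign of the whole expression was flipped: the term θ*(2 - θ)*exp(-θ) was incorrectly written as -θ*(2 - θ)*exp(-θ)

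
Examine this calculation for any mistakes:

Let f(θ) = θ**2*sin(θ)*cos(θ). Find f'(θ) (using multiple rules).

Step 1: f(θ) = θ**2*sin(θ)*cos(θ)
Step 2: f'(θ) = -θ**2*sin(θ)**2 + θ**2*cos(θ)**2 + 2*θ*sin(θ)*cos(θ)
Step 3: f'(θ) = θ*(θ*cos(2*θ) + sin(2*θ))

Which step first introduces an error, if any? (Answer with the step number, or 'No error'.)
No error

All steps in this derivation are correct.
The final answer f'(θ) = θ*(θ*cos(2*θ) + sin(2*θ)) is valid.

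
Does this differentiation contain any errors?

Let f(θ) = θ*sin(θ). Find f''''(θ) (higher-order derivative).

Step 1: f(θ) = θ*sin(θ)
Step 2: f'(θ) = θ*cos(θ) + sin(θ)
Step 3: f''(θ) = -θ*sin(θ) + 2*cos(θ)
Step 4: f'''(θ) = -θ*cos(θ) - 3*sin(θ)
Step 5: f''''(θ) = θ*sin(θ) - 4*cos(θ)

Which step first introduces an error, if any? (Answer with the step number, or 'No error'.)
No error

All steps in this derivation are correct.
The final answer f''''(θ) = θ*sin(θ) - 4*cos(θ) is valid.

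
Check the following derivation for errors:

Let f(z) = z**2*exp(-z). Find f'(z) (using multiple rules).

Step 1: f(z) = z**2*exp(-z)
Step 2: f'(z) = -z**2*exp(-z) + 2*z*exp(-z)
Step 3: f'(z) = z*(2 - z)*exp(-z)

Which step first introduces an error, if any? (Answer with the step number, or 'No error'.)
No error

All steps in this derivation are correct.
The final answer f'(z) = z*(2 - z)*exp(-z) is valid.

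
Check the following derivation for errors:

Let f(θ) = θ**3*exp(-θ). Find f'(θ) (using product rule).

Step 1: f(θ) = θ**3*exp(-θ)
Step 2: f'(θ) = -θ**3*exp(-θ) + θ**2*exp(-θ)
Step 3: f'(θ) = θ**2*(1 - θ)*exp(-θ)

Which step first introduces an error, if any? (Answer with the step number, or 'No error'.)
Step 2

Step 2 is incorrect due to a wrong coefficient.
The step shows: -θ**3*exp(-θ) + θ**2*exp(-θ)
The correct value should be: -θ**3*exp(-θ) + 3*θ**2*exp(-θ)

Explanation: The coefficient 3 was incorrectly written as 1: the term 3*θ**2*exp(-θ) was incorrectly written as θ**2*exp(-θ)
The later steps are derived from this incorrect expression, so the error originates in Step 2.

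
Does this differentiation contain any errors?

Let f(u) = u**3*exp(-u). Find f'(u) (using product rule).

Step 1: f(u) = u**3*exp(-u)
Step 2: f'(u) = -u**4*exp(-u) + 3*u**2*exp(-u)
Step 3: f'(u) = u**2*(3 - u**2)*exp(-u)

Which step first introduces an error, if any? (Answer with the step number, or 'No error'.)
Step 2

Step 2 is incorrect due to a wrong exponent.
The step shows: -u**4*exp(-u) + 3*u**2*exp(-u)
The correct value should be: -u**3*exp(-u) + 3*u**2*exp(-u)

Explanation: The exponent 3 on u was incorrectly written as 4: the term -u**3*exp(-u) was incorrectly written as -u**4*exp(-u)
The later steps are derived from this incorrect expression, so the error originates in Step 2.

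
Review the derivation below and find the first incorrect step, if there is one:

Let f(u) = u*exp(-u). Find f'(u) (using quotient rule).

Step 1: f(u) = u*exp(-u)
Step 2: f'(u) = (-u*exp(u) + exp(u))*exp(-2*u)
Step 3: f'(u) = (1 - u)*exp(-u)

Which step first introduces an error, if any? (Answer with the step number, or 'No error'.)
No error

All steps in this derivation are correct.
The final answer f'(u) = (1 - u)*exp(-u) is valid.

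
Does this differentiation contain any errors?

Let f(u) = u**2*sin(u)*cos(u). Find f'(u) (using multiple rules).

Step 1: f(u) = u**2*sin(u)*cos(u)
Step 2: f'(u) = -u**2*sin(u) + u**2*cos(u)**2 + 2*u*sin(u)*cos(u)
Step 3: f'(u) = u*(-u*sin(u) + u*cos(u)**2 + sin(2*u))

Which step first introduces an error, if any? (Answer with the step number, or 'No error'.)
Step 2

Step 2 is incorrect due to a wrong exponent.
The step shows: -u**2*sin(u) + u**2*cos(u)**2 + 2*u*sin(u)*cos(u)
The correct value should be: -u**2*sin(u)**2 + u**2*cos(u)**2 + 2*u*sin(u)*cos(u)

Explanation: The exponent 2 on sin(u) was incorrectly written as 1: the term -u**2*sin(u)**2 was incorrectly written as -u**2*sin(u)
The later steps are derived from this incorrect expression, so the error originates in Step 2.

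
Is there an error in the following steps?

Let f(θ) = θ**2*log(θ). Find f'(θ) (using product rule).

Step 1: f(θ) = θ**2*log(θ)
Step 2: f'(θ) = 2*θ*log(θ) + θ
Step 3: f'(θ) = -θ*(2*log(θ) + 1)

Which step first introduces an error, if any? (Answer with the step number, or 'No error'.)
Step 3

Step 3 is incorrect due to a sign flip.
The step shows: -θ*(2*log(θ) + 1)
The correct value should be: θ*(2*log(θ) + 1)

Explanation: The sign of the whole expression was flipped: the term θ*(2*log(θ) + 1) was incorrectly written as -θ*(2*log(θ) + 1)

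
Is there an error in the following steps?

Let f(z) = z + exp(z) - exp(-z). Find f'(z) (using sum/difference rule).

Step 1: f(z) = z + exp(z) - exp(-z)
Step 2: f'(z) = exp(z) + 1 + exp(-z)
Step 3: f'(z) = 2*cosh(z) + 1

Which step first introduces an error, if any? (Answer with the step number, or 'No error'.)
No error

All steps in this derivation are correct.
The final answer f'(z) = 2*cosh(z) + 1 is valid.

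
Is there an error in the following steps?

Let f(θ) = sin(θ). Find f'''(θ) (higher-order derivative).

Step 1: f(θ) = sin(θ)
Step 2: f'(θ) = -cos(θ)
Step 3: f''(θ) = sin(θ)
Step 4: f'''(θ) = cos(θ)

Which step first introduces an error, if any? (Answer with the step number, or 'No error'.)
Step 2

Step 2 is incorrect due to a sign flip.
The step shows: -cos(θ)
The correct value should be: cos(θ)

Explanation: The sign of the whole expression was flipped: the term cos(θ) was incorrectly written as -cos(θ)
The later steps are derived from this incorrect expression, so the error originates in Step 2.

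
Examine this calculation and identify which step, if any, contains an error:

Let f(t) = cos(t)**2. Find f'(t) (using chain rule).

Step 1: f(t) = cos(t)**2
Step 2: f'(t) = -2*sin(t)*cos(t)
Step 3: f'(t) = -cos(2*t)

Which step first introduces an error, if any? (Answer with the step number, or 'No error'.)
Step 3

Step 3 is incorrect due to a wrong trig function.
The step shows: -cos(2*t)
The correct value should be: -sin(2*t)

Explanation: sin(2*t) was incorrectly written as cos(2*t): the term -sin(2*t) was incorrectly written as -cos(2*t)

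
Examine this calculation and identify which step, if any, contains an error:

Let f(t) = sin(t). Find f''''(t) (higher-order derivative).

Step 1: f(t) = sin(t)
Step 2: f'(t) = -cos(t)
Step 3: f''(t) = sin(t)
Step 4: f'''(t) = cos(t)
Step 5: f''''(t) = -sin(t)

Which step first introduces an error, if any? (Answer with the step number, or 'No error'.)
Step 2

Step 2 is incorrect due to a sign flip.
The step shows: -cos(t)
The correct value should be: cos(t)

Explanation: The sign of the whole expression was flipped: the term cos(t) was incorrectly written as -cos(t)
The later steps are derived from this incorrect expression, so the error originates in Step 2.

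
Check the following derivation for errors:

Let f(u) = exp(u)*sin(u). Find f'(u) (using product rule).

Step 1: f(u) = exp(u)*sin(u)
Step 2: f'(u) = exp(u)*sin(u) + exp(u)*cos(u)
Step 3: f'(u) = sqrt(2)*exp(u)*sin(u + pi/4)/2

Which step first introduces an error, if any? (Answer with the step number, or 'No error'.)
Step 3

Step 3 is incorrect due to a wrong exponent.
The step shows: sqrt(2)*exp(u)*sin(u + pi/4)/2
The correct value should be: sqrt(2)*exp(u)*sin(u + pi/4)

Explanation: The exponent 1/2 on 2 was incorrectly written as -1/2: the term sqrt(2)*exp(u)*sin(u + pi/4) was incorrectly written as sqrt(2)*exp(u)*sin(u + pi/4)/2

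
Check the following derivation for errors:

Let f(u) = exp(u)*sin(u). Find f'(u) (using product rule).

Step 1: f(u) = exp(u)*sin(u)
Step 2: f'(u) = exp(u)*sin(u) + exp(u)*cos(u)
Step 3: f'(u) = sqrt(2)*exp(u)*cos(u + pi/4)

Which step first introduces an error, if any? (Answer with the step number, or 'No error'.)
Step 3

Step 3 is incorrect due to a wrong trig function.
The step shows: sqrt(2)*exp(u)*cos(u + pi/4)
The correct value should be: sqrt(2)*exp(u)*sin(u + pi/4)

Explanation: sin(u + pi/4) was incorrectly written as cos(u + pi/4): the term sqrt(2)*exp(u)*sin(u + pi/4) was incorrectly written as sqrt(2)*exp(u)*cos(u + pi/4)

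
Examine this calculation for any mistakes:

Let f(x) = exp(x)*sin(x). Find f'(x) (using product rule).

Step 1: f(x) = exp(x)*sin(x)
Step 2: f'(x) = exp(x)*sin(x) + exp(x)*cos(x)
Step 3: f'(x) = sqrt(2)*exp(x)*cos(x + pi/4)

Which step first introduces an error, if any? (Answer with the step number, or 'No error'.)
Step 3

Step 3 is incorrect due to a wrong trig function.
The step shows: sqrt(2)*exp(x)*cos(x + pi/4)
The correct value should be: sqrt(2)*exp(x)*sin(x + pi/4)

Explanation: sin(x + pi/4) was incorrectly written as cos(x + pi/4): the term sqrt(2)*exp(x)*sin(x + pi/4) was incorrectly written as sqrt(2)*exp(x)*cos(x + pi/4)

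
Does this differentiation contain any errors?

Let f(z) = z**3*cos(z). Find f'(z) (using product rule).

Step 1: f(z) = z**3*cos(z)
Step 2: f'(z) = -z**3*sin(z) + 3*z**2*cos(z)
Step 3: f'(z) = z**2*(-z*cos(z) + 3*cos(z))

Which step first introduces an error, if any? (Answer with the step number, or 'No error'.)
Step 3

Step 3 is incorrect due to a wrong trig function.
The step shows: z**2*(-z*cos(z) + 3*cos(z))
The correct value should be: z**2*(-z*sin(z) + 3*cos(z))

Explanation: sin(z) was incorrectly written as cos(z): the term z**2*(-z*sin(z) + 3*cos(z)) was incorrectly written as z**2*(-z*cos(z) + 3*cos(z))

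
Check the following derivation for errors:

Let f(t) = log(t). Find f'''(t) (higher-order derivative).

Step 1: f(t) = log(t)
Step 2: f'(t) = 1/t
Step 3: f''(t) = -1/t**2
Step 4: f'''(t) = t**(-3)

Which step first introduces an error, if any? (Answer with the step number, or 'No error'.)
Step 4

Step 4 is incorrect due to a wrong coefficient.
The step shows: t**(-3)
The correct value should be: 2/t**3

Explanation: The coefficient 2 was incorrectly written as 1: the term 2/t**3 was incorrectly written as t**(-3)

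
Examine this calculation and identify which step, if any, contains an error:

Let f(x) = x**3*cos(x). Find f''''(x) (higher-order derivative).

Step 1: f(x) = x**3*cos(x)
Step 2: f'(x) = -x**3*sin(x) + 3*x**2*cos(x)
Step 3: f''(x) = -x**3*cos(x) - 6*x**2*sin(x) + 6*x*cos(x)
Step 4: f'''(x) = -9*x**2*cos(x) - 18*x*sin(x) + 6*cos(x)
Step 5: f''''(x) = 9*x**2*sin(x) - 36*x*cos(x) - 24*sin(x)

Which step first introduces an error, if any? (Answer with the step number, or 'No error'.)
Step 4

Step 4 is incorrect due to a dropped term.
The step shows: -9*x**2*cos(x) - 18*x*sin(x) + 6*cos(x)
The correct value should be: x**3*sin(x) - 9*x**2*cos(x) - 18*x*sin(x) + 6*cos(x)

Explanation: A term was dropped: the term x**3*sin(x) was incorrectly omitted
The later steps are derived from this incorrect expression, so the error originates in Step 4.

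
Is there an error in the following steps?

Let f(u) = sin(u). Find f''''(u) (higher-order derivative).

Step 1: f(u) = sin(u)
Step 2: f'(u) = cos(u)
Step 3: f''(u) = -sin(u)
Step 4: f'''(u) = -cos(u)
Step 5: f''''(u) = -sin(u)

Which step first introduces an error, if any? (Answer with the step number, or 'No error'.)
Step 5

Step 5 is incorrect due to a sign flip.
The step shows: -sin(u)
The correct value should be: sin(u)

Explanation: The sign of the whole expression was flipped: the term sin(u) was incorrectly written as -sin(u)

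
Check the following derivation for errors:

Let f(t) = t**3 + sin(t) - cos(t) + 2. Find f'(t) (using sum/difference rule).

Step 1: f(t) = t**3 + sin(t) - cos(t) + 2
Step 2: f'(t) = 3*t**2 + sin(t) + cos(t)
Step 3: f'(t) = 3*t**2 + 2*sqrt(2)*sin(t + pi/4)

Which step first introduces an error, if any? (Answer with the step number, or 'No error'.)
Step 3

Step 3 is incorrect due to a wrong exponent.
The step shows: 3*t**2 + 2*sqrt(2)*sin(t + pi/4)
The correct value should be: 3*t**2 + sqrt(2)*sin(t + pi/4)

Explanation: The exponent 1/2 on 2 was incorrectly written as 3/2: the term sqrt(2)*sin(t + pi/4) was incorrectly written as 2*sqrt(2)*sin(t + pi/4)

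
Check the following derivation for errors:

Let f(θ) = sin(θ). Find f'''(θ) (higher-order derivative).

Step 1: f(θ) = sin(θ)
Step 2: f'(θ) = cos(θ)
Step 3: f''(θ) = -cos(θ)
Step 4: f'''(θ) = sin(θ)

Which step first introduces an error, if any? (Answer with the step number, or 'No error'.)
Step 3

Step 3 is incorrect due to a wrong trig function.
The step shows: -cos(θ)
The correct value should be: -sin(θ)

Explanation: sin(θ) was incorrectly written as cos(θ): the term -sin(θ) was incorrectly written as -cos(θ)
The later steps are derived from this incorrect expression, so the error originates in Step 3.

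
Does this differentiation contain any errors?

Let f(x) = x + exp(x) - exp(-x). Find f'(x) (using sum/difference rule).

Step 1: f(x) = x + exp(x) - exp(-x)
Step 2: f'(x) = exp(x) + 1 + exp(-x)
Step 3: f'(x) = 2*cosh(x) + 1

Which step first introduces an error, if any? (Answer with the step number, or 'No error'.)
No error

All steps in this derivation are correct.
The final answer f'(x) = 2*cosh(x) + 1 is valid.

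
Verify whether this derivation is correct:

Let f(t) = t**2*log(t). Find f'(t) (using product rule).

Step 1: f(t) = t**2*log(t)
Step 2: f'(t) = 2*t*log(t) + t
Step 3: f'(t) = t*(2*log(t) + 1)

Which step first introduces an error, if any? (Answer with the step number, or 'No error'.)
No error

All steps in this derivation are correct.
The final answer f'(t) = t*(2*log(t) + 1) is valid.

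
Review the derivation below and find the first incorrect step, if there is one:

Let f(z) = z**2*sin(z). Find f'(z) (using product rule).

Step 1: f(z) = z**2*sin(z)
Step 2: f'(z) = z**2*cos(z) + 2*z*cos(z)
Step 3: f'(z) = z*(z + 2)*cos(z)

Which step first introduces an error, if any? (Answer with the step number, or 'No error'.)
Step 2

Step 2 is incorrect due to a wrong trig function.
The step shows: z**2*cos(z) + 2*z*cos(z)
The correct value should be: z**2*cos(z) + 2*z*sin(z)

Explanation: sin(z) was incorrectly written as cos(z): the term 2*z*sin(z) was incorrectly written as 2*z*cos(z)
The later steps are derived from this incorrect expression, so the error originates in Step 2.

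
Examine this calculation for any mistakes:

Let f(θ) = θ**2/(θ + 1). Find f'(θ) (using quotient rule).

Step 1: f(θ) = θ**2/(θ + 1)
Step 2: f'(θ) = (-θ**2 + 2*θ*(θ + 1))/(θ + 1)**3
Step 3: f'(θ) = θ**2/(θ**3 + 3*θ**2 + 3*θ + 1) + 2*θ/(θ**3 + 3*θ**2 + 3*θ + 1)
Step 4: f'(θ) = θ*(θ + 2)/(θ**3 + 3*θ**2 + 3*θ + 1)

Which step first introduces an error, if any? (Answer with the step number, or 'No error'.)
Step 2

Step 2 is incorrect due to a wrong exponent.
The step shows: (-θ**2 + 2*θ*(θ + 1))/(θ + 1)**3
The correct value should be: (-θ**2 + 2*θ*(θ + 1))/(θ + 1)**2

Explanation: The exponent -2 on θ + 1 was incorrectly written as -3: the term (-θ**2 + 2*θ*(θ + 1))/(θ + 1)**2 was incorrectly written as (-θ**2 + 2*θ*(θ + 1))/(θ + 1)**3
The later steps are derived from this incorrect expression, so the error originates in Step 2.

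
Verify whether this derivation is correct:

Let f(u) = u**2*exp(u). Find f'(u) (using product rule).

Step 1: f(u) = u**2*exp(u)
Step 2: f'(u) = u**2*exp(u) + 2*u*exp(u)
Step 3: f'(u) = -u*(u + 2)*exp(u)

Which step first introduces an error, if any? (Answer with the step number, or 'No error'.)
Step 3

Step 3 is incorrect due to a sign flip.
The step shows: -u*(u + 2)*exp(u)
The correct value should be: u*(u + 2)*exp(u)

Explanation: The sign of the whole expression was flipped: the term u*(u + 2)*exp(u) was incorrectly written as -u*(u + 2)*exp(u)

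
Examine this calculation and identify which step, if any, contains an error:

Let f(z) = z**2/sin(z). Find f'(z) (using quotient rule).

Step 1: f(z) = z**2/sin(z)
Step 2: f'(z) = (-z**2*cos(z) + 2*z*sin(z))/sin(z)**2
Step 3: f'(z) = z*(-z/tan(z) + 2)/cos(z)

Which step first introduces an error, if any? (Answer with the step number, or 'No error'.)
Step 3

Step 3 is incorrect due to a wrong trig function.
The step shows: z*(-z/tan(z) + 2)/cos(z)
The correct value should be: z*(-z/tan(z) + 2)/sin(z)

Explanation: sin(z) was incorrectly written as cos(z): the term z*(-z/tan(z) + 2)/sin(z) was incorrectly written as z*(-z/tan(z) + 2)/cos(z)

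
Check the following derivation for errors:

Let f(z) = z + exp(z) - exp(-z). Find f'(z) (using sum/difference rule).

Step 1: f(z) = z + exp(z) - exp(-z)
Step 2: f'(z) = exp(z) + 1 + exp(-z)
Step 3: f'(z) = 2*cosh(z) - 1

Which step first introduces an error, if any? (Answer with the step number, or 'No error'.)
Step 3

Step 3 is incorrect due to a sign flip.
The step shows: 2*cosh(z) - 1
The correct value should be: 2*cosh(z) + 1

Explanation: The sign of one term was flipped: the term 1 was incorrectly written as -1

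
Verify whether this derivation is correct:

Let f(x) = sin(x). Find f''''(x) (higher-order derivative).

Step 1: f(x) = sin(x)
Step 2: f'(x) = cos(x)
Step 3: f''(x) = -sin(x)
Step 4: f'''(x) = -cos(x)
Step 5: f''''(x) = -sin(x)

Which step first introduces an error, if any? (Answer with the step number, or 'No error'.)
Step 5

Step 5 is incorrect due to a sign flip.
The step shows: -sin(x)
The correct value should be: sin(x)

Explanation: The sign of the whole expression was flipped: the term sin(x) was incorrectly written as -sin(x)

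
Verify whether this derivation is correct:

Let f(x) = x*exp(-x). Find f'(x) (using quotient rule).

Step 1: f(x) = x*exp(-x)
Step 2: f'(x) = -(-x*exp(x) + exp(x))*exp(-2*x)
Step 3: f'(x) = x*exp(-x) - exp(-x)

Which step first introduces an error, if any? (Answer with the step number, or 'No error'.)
Step 2

Step 2 is incorrect due to a sign flip.
The step shows: -(-x*exp(x) + exp(x))*exp(-2*x)
The correct value should be: (-x*exp(x) + exp(x))*exp(-2*x)

Explanation: The sign of the whole expression was flipped: the term (-x*exp(x) + exp(x))*exp(-2*x) was incorrectly written as -(-x*exp(x) + exp(x))*exp(-2*x)
The later steps are derived from this incorrect expression, so the error originates in Step 2.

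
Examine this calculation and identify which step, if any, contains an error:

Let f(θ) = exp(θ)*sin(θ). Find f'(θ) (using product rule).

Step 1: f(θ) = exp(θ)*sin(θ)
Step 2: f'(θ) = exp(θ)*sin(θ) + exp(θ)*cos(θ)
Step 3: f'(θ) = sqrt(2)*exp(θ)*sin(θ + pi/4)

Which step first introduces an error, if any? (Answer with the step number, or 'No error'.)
No error

All steps in this derivation are correct.
The final answer f'(θ) = sqrt(2)*exp(θ)*sin(θ + pi/4) is valid.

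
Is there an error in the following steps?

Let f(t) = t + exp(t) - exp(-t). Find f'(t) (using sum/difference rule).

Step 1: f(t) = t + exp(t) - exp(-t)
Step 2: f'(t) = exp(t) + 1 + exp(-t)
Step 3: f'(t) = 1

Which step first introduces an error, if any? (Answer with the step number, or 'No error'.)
Step 3

Step 3 is incorrect due to a dropped term.
The step shows: 1
The correct value should be: 2*cosh(t) + 1

Explanation: A term was dropped: the term 2*cosh(t) was incorrectly omitted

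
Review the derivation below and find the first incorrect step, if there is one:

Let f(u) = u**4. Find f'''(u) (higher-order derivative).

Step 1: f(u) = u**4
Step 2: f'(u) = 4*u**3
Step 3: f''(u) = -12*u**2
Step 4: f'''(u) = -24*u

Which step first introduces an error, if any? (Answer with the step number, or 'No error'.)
Step 3

Step 3 is incorrect due to a sign flip.
The step shows: -12*u**2
The correct value should be: 12*u**2

Explanation: The sign of the whole expression was flipped: the term 12*u**2 was incorrectly written as -12*u**2
The later steps are derived from this incorrect expression, so the error originates in Step 3.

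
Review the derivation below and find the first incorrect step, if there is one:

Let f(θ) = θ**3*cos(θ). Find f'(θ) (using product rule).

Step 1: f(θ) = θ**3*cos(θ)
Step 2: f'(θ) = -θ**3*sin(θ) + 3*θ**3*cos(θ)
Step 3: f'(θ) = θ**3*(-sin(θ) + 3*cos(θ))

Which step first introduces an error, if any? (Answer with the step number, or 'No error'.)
Step 2

Step 2 is incorrect due to a wrong exponent.
The step shows: -θ**3*sin(θ) + 3*θ**3*cos(θ)
The correct value should be: -θ**3*sin(θ) + 3*θ**2*cos(θ)

Explanation: The exponent 2 on θ was incorrectly written as 3: the term 3*θ**2*cos(θ) was incorrectly written as 3*θ**3*cos(θ)
The later steps are derived from this incorrect expression, so the error originates in Step 2.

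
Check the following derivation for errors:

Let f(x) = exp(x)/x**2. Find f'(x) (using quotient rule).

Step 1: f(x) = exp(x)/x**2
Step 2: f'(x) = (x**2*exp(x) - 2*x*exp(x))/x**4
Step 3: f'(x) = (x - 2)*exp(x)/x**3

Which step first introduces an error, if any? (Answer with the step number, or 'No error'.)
No error

All steps in this derivation are correct.
The final answer f'(x) = (x - 2)*exp(x)/x**3 is valid.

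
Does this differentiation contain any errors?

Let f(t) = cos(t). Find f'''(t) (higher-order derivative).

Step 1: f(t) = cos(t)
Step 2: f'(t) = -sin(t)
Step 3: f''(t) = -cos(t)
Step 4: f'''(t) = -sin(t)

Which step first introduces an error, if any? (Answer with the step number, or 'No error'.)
Step 4

Step 4 is incorrect due to a sign flip.
The step shows: -sin(t)
The correct value should be: sin(t)

Explanation: The sign of the whole expression was flipped: the term sin(t) was incorrectly written as -sin(t)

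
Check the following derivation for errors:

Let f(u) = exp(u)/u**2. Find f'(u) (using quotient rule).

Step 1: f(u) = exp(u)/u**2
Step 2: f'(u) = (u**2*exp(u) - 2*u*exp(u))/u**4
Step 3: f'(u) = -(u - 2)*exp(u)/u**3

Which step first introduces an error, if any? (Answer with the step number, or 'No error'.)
Step 3

Step 3 is incorrect due to a sign flip.
The step shows: -(u - 2)*exp(u)/u**3
The correct value should be: (u - 2)*exp(u)/u**3

Explanation: The sign of the whole expression was flipped: the term (u - 2)*exp(u)/u**3 was incorrectly written as -(u - 2)*exp(u)/u**3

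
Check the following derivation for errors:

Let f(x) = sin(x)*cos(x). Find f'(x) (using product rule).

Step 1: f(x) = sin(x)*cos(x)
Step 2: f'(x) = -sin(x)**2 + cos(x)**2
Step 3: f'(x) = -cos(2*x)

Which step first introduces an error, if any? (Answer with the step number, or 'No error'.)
Step 3

Step 3 is incorrect due to a sign flip.
The step shows: -cos(2*x)
The correct value should be: cos(2*x)

Explanation: The sign of the whole expression was flipped: the term cos(2*x) was incorrectly written as -cos(2*x)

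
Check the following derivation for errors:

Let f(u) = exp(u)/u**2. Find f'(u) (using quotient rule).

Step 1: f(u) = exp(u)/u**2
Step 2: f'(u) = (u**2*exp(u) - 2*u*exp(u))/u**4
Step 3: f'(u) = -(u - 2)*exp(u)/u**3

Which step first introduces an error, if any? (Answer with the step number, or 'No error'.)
Step 3

Step 3 is incorrect due to a sign flip.
The step shows: -(u - 2)*exp(u)/u**3
The correct value should be: (u - 2)*exp(u)/u**3

Explanation: The sign of the whole expression was flipped: the term (u - 2)*exp(u)/u**3 was incorrectly written as -(u - 2)*exp(u)/u**3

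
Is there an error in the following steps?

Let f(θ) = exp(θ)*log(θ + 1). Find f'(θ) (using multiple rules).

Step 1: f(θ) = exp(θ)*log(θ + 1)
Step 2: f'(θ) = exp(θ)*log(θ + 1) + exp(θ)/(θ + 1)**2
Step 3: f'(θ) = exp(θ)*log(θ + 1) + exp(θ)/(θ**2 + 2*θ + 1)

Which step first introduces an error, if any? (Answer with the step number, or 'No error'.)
Step 2

Step 2 is incorrect due to a wrong exponent.
The step shows: exp(θ)*log(θ + 1) + exp(θ)/(θ + 1)**2
The correct value should be: exp(θ)*log(θ + 1) + exp(θ)/(θ + 1)

Explanation: The exponent -1 on θ + 1 was incorrectly written as -2: the term exp(θ)/(θ + 1) was incorrectly written as exp(θ)/(θ + 1)**2
The later steps are derived from this incorrect expression, so the error originates in Step 2.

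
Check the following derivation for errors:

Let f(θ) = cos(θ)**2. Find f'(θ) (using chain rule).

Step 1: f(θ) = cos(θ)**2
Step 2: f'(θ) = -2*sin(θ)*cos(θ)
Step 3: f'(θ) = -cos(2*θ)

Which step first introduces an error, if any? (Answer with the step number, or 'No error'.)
Step 3

Step 3 is incorrect due to a wrong trig function.
The step shows: -cos(2*θ)
The correct value should be: -sin(2*θ)

Explanation: sin(2*θ) was incorrectly written as cos(2*θ): the term -sin(2*θ) was incorrectly written as -cos(2*θ)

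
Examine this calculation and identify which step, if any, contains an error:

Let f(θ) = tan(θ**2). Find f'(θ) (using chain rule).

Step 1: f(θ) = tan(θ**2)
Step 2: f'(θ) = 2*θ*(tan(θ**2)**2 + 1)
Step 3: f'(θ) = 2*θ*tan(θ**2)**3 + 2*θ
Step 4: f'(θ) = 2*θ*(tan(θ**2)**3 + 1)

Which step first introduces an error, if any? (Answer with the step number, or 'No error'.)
Step 3

Step 3 is incorrect due to a wrong exponent.
The step shows: 2*θ*tan(θ**2)**3 + 2*θ
The correct value should be: 2*θ*tan(θ**2)**2 + 2*θ

Explanation: The exponent 2 on tan(θ**2) was incorrectly written as 3: the term 2*θ*tan(θ**2)**2 was incorrectly written as 2*θ*tan(θ**2)**3
The later steps are derived from this incorrect expression, so the error originates in Step 3.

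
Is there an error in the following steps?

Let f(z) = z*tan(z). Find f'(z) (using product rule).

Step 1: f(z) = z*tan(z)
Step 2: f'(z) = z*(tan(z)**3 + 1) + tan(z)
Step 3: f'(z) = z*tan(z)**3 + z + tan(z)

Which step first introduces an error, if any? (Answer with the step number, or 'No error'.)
Step 2

Step 2 is incorrect due to a wrong exponent.
The step shows: z*(tan(z)**3 + 1) + tan(z)
The correct value should be: z*(tan(z)**2 + 1) + tan(z)

Explanation: The exponent 2 on tan(z) was incorrectly written as 3: the term z*(tan(z)**2 + 1) was incorrectly written as z*(tan(z)**3 + 1)
The later steps are derived from this incorrect expression, so the error originates in Step 2.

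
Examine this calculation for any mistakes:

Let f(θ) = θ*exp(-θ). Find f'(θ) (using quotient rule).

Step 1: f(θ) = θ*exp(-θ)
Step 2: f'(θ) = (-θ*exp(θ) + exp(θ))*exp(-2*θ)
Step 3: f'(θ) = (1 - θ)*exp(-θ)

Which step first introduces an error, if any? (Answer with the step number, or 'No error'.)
No error

All steps in this derivation are correct.
The final answer f'(θ) = (1 - θ)*exp(-θ) is valid.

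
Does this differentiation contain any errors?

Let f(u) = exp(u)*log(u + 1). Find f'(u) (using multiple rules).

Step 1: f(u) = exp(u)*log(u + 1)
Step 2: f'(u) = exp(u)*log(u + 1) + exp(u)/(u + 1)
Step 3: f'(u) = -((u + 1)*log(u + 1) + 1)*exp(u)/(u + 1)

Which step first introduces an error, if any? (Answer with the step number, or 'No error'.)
Step 3

Step 3 is incorrect due to a sign flip.
The step shows: -((u + 1)*log(u + 1) + 1)*exp(u)/(u + 1)
The correct value should be: ((u + 1)*log(u + 1) + 1)*exp(u)/(u + 1)

Explanation: The sign of the whole expression was flipped: the term ((u + 1)*log(u + 1) + 1)*exp(u)/(u + 1) was incorrectly written as -((u + 1)*log(u + 1) + 1)*exp(u)/(u + 1)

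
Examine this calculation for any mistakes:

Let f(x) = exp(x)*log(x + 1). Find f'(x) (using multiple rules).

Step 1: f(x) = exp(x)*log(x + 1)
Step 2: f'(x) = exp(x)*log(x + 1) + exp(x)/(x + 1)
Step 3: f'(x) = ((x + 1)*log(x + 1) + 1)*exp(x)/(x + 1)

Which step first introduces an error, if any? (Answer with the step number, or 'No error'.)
No error

All steps in this derivation are correct.
The final answer f'(x) = ((x + 1)*log(x + 1) + 1)*exp(x)/(x + 1) is valid.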